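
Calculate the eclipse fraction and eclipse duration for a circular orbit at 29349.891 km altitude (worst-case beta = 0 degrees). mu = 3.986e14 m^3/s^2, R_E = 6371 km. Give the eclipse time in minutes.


r = 35720.8910 km
T = 1119.8076 min
Eclipse fraction = arcsin(R_E/r)/pi = arcsin(6371.0000/35720.8910)/pi
= arcsin(0.178355)/pi = 0.05707755
Eclipse duration = 0.05707755 * 1119.8076 = 63.9159 min

63.9159 minutes


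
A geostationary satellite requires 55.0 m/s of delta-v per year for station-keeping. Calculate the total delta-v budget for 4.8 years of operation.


dV = rate * years = 55.0 * 4.8
dV = 264.0000 m/s

264.0000 m/s


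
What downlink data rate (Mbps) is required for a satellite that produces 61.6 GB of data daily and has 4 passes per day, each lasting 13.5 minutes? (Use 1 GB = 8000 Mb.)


total contact time = 4 * 13.5 * 60 = 3240.0000 s
data = 61.6 GB = 492800.0000 Mb
rate = 492800.0000 / 3240.0000 = 152.0988 Mbps

152.0988 Mbps


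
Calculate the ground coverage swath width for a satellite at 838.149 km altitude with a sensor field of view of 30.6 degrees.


FOV = 30.6 deg = 0.5340708 rad
swath = 2 * alt * tan(FOV/2) = 2 * 838.149 * tan(0.2670354)
swath = 2 * 838.149 * 0.273569
swath = 458.5832 km

458.5832 km


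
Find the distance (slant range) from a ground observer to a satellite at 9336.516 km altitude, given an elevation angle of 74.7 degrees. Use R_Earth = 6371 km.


h = 9336.516 km, el = 74.7 deg
d = -R_E*sin(el) + sqrt((R_E*sin(el))^2 + 2*R_E*h + h^2)
d = -6371.0000*sin(1.3038) + sqrt((6371.0000*0.9645574)^2 + 2*6371.0000*9336.516 + 9336.516^2)
d = 9472.0978 km

9472.0978 km


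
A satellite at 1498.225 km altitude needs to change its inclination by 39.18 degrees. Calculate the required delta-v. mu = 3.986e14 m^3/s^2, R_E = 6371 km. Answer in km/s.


r = 7869.2250 km = 7.869225e+06 m
V = sqrt(mu/r) = 7117.0934 m/s
di = 39.18 deg = 0.68382 rad
dV = 2*V*sin(di/2) = 2*7117.0934*sin(0.34191)
dV = 4772.5399 m/s = 4.7725 km/s

4.7725 km/s


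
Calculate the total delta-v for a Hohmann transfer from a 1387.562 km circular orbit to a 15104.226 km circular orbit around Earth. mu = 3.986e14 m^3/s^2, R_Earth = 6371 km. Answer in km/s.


r1 = 7758.5620 km = 7.758562e+06 m
r2 = 21475.2260 km = 2.1475226e+07 m
dv1 = sqrt(mu/r1)*(sqrt(2*r2/(r1+r2)) - 1) = 1520.3203 m/s
dv2 = sqrt(mu/r2)*(1 - sqrt(2*r1/(r1+r2))) = 1169.4447 m/s
total dv = |dv1| + |dv2| = 1520.3203 + 1169.4447 = 2689.7650 m/s = 2.6898 km/s

2.6898 km/s


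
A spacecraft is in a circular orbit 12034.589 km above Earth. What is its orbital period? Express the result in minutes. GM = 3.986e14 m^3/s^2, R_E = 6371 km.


r = 18405.5890 km = 1.8405589e+07 m
T = 2*pi*sqrt(r^3/mu) = 2*pi*sqrt(6.2351824e+21 / 3.986e14)
T = 24850.5383 s = 414.1756 min

414.1756 minutes


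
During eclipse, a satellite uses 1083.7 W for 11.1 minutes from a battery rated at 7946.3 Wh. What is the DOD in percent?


E_used = P * t / 60 = 1083.7 * 11.1 / 60 = 200.4845 Wh
DOD = E_used / E_total * 100 = 200.4845 / 7946.3 * 100
DOD = 2.5230 %

2.5230 %


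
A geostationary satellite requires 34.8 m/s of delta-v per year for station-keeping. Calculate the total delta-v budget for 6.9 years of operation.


dV = rate * years = 34.8 * 6.9
dV = 240.1200 m/s

240.1200 m/s


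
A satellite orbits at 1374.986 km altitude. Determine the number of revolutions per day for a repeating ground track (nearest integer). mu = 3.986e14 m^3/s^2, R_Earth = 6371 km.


r = 7.745986e+06 m
T = 2*pi*sqrt(r^3/mu) = 6784.6318 s = 113.0772 min
revs/day = 1440 / 113.0772 = 12.7347
Rounded: 13 revolutions per day

13 revolutions per day


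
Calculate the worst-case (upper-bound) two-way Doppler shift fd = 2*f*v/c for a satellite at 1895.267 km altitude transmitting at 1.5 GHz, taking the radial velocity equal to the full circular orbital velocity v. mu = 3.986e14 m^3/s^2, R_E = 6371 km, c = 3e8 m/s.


r = 8.266267e+06 m
v = sqrt(mu/r) = 6944.0675 m/s (worst-case radial velocity)
f = 1.5 GHz = 1.5e+09 Hz
fd = 2*f*v/c = 2*1.5e+09*6944.0675/3.0e+08
fd = 69440.6748 Hz

69440.6748 Hz


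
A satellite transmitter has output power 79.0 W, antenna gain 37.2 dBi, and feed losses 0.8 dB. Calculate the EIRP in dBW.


Pt = 79.0 W = 18.9763 dBW
EIRP = Pt_dBW + Gt - losses = 18.9763 + 37.2 - 0.8 = 55.3763 dBW

55.3763 dBW


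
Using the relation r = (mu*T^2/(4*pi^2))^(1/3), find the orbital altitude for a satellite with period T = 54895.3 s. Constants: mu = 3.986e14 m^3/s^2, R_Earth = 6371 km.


T = 54895.3 s
r = (mu*T^2/(4*pi^2))^(1/3) = (3.986e14 * 54895.3^2 / (4*pi^2))^(1/3)
r = 3.1218782e+07 m = 31218.7824 km
alt = r - R_E = 31218.7824 - 6371 = 24847.7824 km

24847.7824 km


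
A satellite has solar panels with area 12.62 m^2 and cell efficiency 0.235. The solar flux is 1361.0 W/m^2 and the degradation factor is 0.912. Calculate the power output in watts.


P = area * eta * S * degradation
P = 12.62 * 0.235 * 1361.0 * 0.912
P = 3681.1217 W

3681.1217 W


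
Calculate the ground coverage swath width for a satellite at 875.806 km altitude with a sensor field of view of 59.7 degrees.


FOV = 59.7 deg = 1.0420 rad
swath = 2 * alt * tan(FOV/2) = 2 * 875.806 * tan(0.5209808)
swath = 2 * 875.806 * 0.5738649
swath = 1005.1886 km

1005.1886 km


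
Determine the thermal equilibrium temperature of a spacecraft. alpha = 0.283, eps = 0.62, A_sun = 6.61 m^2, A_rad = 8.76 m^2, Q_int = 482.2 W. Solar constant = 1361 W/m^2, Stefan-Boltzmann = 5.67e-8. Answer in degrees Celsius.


Numerator = alpha*S*A_sun + Q_int = 0.283*1361*6.61 + 482.2 = 3028.1274 W
Denominator = eps*sigma*A_rad = 0.62*5.67e-8*8.76 = 3.0794904e-07 W/K^4
T^4 = 9.8332095e+09 K^4
T = 314.9008 K = 41.7508 C

41.7508 degrees Celsius


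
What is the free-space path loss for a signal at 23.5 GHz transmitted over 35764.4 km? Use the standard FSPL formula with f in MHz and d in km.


f = 23.5 GHz = 23500.0000 MHz
d = 35764.4 km
FSPL = 32.44 + 20*log10(23500.0000) + 20*log10(35764.4)
FSPL = 32.44 + 87.4214 + 91.0690
FSPL = 210.9304 dB

210.9304 dB


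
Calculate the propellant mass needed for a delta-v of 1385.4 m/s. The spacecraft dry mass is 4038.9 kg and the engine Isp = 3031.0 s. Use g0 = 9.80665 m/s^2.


ve = Isp * g0 = 3031.0 * 9.80665 = 29723.956150 m/s
mass ratio = exp(dv/ve) = exp(1385.4/29723.956150) = 1.04771214
m_prop = m_dry * (mr - 1) = 4038.9 * (1.04771214 - 1)
m_prop = 192.7046 kg

192.7046 kg


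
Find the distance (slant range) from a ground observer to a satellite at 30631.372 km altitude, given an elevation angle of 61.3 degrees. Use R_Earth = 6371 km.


h = 30631.372 km, el = 61.3 deg
d = -R_E*sin(el) + sqrt((R_E*sin(el))^2 + 2*R_E*h + h^2)
d = -6371.0000*sin(1.0699) + sqrt((6371.0000*0.8771462)^2 + 2*6371.0000*30631.372 + 30631.372^2)
d = 31287.3709 km

31287.3709 km


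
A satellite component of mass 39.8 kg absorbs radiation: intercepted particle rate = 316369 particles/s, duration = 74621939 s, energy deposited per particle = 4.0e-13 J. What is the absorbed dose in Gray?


Total energy deposited = rate * time * E_per
  = 316369 * 74621939 * 4.0e-13 = 9.4432 J
Dose = E_total / mass = 9.4432 / 39.8
Dose = 0.237267 Gy

0.2373 Gy


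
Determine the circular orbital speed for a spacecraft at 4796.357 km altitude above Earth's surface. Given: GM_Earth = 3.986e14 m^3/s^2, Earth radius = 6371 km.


r = R_E + alt = 6371.0 + 4796.357 = 11167.3570 km = 1.1167357e+07 m
v = sqrt(mu/r) = sqrt(3.986e14 / 1.1167357e+07) = 5974.3883 m/s = 5.9744 km/s

5.9744 km/s


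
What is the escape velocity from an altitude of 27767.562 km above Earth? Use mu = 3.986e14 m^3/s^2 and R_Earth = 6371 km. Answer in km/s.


r = 6371.0 + 27767.562 = 34138.5620 km = 3.4138562e+07 m
v_esc = sqrt(2*mu/r) = sqrt(2*3.986e14 / 3.4138562e+07)
v_esc = 4832.3795 m/s = 4.8324 km/s

4.8324 km/s


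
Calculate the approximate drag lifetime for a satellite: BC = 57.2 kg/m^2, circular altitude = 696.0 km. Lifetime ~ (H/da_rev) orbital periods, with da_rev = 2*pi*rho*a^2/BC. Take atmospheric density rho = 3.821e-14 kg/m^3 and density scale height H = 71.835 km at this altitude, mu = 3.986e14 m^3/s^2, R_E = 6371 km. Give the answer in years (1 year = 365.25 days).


a = R_E + alt = 7067.0000 km = 7.067e+06 m
da_rev = 2*pi*rho*a^2/BC = 2*pi*3.821e-14*(7.067e+06)^2/57.2 = 0.2096192 m per revolution
N = H/da_rev = 71835.0000 m / 0.2096192 m = 342692.8444 revolutions
P = 2*pi*sqrt(a^3/mu) = 5912.4007 s
lifetime = N*P = 342692.8444 * 5912.4007 = 2.0261374e+09 s = 23450.6644 days
years = 23450.6644 / 365.25 = 64.2044 years

64.2044 years


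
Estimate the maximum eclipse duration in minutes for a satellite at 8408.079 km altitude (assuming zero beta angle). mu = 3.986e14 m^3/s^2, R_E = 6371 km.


r = 14779.0790 km
T = 298.0101 min
Eclipse fraction = arcsin(R_E/r)/pi = arcsin(6371.0000/14779.0790)/pi
= arcsin(0.4310823)/pi = 0.1418682
Eclipse duration = 0.1418682 * 298.0101 = 42.2781 min

42.2781 minutes


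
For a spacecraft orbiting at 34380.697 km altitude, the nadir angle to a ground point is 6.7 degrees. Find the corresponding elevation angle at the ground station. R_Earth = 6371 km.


r = R_E + alt = 40751.6970 km
Law of sines in the satellite / Earth-center / ground-point triangle:
  sin(nadir)/R_E = sin(90 + el)/r  =>  cos(el) = (r/R_E)*sin(nadir)
cos(el) = (40751.6970 / 6371.0000) * sin(6.7 deg) = 0.746277
el = arccos(0.746277) = 41.7311 deg
(Earth-central angle = 90 - nadir - el = 41.5689 deg)

41.7311 degrees


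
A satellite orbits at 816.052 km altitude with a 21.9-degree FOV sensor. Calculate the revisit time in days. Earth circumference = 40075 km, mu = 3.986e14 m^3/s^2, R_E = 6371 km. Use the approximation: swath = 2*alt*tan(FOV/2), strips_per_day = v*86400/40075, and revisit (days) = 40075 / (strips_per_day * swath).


swath = 2*816.052*tan(0.1911136) = 315.7710 km
v = sqrt(mu/r) = 7447.2041 m/s = 7.4472 km/s
strips/day = v*86400/40075 = 7.4472*86400/40075 = 16.0559
coverage/day = strips * swath = 16.0559 * 315.7710 = 5069.9743 km
revisit = 40075 / 5069.9743 = 7.9044 days

7.9044 days


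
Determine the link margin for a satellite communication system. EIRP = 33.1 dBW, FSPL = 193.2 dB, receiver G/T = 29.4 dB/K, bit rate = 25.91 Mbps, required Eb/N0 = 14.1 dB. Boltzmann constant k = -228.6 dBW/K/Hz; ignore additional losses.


C/N0 = EIRP - FSPL + G/T - k = 33.1 - 193.2 + 29.4 - (-228.6)
C/N0 = 97.9000 dB-Hz
R_b = 25.91 Mbps = 2.591e+07 bps -> 10*log10(R_b) = 74.1347 dB-Hz
Eb/N0 = C/N0 - 10*log10(R_b) = 97.9000 - 74.1347 = 23.7653 dB
Margin = Eb/N0 - Eb/N0_req = 23.7653 - 14.1 = 9.6653 dB (link closes)

9.6653 dB


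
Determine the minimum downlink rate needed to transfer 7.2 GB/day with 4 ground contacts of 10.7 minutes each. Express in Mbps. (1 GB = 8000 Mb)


total contact time = 4 * 10.7 * 60 = 2568.0000 s
data = 7.2 GB = 57600.0000 Mb
rate = 57600.0000 / 2568.0000 = 22.4299 Mbps

22.4299 Mbps


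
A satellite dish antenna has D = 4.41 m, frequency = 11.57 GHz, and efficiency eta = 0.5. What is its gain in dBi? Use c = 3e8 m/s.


lambda = c/f = 3e8 / 1.157e+10 = 0.02592913 m
G = eta*(pi*D/lambda)^2 = 0.5*(pi*4.41/0.02592913)^2
G = 142748.3632 (linear)
G = 10*log10(142748.3632) = 51.5457 dBi

51.5457 dBi


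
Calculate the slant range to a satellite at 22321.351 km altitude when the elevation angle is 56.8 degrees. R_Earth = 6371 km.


h = 22321.351 km, el = 56.8 deg
d = -R_E*sin(el) + sqrt((R_E*sin(el))^2 + 2*R_E*h + h^2)
d = -6371.0000*sin(0.991347) + sqrt((6371.0000*0.8367643)^2 + 2*6371.0000*22321.351 + 22321.351^2)
d = 23148.4619 km

23148.4619 km


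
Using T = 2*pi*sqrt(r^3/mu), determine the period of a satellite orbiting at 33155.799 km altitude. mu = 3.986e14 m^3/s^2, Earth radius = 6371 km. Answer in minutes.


r = 39526.7990 km = 3.9526799e+07 m
T = 2*pi*sqrt(r^3/mu) = 2*pi*sqrt(6.17554e+22 / 3.986e14)
T = 78207.5515 s = 1303.4592 min

1303.4592 minutes


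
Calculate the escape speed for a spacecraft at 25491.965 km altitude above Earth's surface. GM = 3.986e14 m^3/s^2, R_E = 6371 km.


r = 6371.0 + 25491.965 = 31862.9650 km = 3.1862965e+07 m
v_esc = sqrt(2*mu/r) = sqrt(2*3.986e14 / 3.1862965e+07)
v_esc = 5001.9639 m/s = 5.0020 km/s

5.0020 km/s


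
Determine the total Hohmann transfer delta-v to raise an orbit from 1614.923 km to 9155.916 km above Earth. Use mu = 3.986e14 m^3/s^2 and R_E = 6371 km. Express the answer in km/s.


r1 = 7985.9230 km = 7.985923e+06 m
r2 = 15526.9160 km = 1.5526916e+07 m
dv1 = sqrt(mu/r1)*(sqrt(2*r2/(r1+r2)) - 1) = 1054.2599 m/s
dv2 = sqrt(mu/r2)*(1 - sqrt(2*r1/(r1+r2))) = 890.8006 m/s
total dv = |dv1| + |dv2| = 1054.2599 + 890.8006 = 1945.0604 m/s = 1.9451 km/s

1.9451 km/s


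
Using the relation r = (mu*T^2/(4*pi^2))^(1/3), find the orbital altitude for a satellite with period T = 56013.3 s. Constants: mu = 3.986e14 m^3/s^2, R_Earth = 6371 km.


T = 56013.3 s
r = (mu*T^2/(4*pi^2))^(1/3) = (3.986e14 * 56013.3^2 / (4*pi^2))^(1/3)
r = 3.1641225e+07 m = 31641.2252 km
alt = r - R_E = 31641.2252 - 6371 = 25270.2252 km

25270.2252 km


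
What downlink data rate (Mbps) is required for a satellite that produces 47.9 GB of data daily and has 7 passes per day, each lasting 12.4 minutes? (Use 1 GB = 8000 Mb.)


total contact time = 7 * 12.4 * 60 = 5208.0000 s
data = 47.9 GB = 383200.0000 Mb
rate = 383200.0000 / 5208.0000 = 73.5791 Mbps

73.5791 Mbps


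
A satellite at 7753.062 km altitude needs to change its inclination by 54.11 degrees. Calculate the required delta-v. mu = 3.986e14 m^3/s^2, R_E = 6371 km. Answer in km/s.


r = 14124.0620 km = 1.4124062e+07 m
V = sqrt(mu/r) = 5312.3764 m/s
di = 54.11 deg = 0.9443977 rad
dV = 2*V*sin(di/2) = 2*5312.3764*sin(0.4721988)
dV = 4832.6220 m/s = 4.8326 km/s

4.8326 km/s


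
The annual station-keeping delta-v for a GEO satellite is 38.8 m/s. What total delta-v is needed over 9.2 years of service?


dV = rate * years = 38.8 * 9.2
dV = 356.9600 m/s

356.9600 m/s


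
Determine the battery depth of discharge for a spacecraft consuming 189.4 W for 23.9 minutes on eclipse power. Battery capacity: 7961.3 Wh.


E_used = P * t / 60 = 189.4 * 23.9 / 60 = 75.4443 Wh
DOD = E_used / E_total * 100 = 75.4443 / 7961.3 * 100
DOD = 0.9476384 %

0.9476 %


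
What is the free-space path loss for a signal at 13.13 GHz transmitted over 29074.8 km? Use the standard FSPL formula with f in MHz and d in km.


f = 13.13 GHz = 13130.0000 MHz
d = 29074.8 km
FSPL = 32.44 + 20*log10(13130.0000) + 20*log10(29074.8)
FSPL = 32.44 + 82.3653 + 89.2703
FSPL = 204.0756 dB

204.0756 dB


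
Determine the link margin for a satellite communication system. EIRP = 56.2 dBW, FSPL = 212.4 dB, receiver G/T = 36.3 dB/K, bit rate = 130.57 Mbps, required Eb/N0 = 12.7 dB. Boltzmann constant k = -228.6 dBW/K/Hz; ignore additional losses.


C/N0 = EIRP - FSPL + G/T - k = 56.2 - 212.4 + 36.3 - (-228.6)
C/N0 = 108.7000 dB-Hz
R_b = 130.57 Mbps = 1.3057e+08 bps -> 10*log10(R_b) = 81.1584 dB-Hz
Eb/N0 = C/N0 - 10*log10(R_b) = 108.7000 - 81.1584 = 27.5416 dB
Margin = Eb/N0 - Eb/N0_req = 27.5416 - 12.7 = 14.8416 dB (link closes)

14.8416 dB


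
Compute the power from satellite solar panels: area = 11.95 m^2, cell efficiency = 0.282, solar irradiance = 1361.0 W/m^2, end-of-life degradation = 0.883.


P = area * eta * S * degradation
P = 11.95 * 0.282 * 1361.0 * 0.883
P = 4049.8211 W

4049.8211 W


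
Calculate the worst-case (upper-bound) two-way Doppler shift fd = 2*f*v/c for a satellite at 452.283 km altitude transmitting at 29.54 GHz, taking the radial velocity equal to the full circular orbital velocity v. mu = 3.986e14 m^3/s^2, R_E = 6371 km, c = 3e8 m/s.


r = 6.823283e+06 m
v = sqrt(mu/r) = 7643.1425 m/s (worst-case radial velocity)
f = 29.54 GHz = 2.954e+10 Hz
fd = 2*f*v/c = 2*2.954e+10*7643.1425/3.0e+08
fd = 1.5051895e+06 Hz

1.5052e+06 Hz


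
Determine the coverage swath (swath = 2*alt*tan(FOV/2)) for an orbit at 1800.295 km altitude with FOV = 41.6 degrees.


FOV = 41.6 deg = 0.726057 rad
swath = 2 * alt * tan(FOV/2) = 2 * 1800.295 * tan(0.3630285)
swath = 2 * 1800.295 * 0.3798644
swath = 1367.7358 km

1367.7358 km


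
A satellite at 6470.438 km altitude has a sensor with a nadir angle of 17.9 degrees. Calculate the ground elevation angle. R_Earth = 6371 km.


r = R_E + alt = 12841.4380 km
Law of sines in the satellite / Earth-center / ground-point triangle:
  sin(nadir)/R_E = sin(90 + el)/r  =>  cos(el) = (r/R_E)*sin(nadir)
cos(el) = (12841.4380 / 6371.0000) * sin(17.9 deg) = 0.6195104
el = arccos(0.6195104) = 51.7196 deg
(Earth-central angle = 90 - nadir - el = 20.3804 deg)

51.7196 degrees


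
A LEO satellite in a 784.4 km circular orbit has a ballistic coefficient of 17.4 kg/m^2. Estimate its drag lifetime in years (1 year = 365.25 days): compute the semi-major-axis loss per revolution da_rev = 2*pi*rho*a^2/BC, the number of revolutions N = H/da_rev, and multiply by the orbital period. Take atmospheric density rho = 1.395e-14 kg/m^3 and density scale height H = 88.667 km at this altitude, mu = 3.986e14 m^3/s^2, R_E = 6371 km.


a = R_E + alt = 7155.4000 km = 7.1554e+06 m
da_rev = 2*pi*rho*a^2/BC = 2*pi*1.395e-14*(7.1554e+06)^2/17.4 = 0.25791266 m per revolution
N = H/da_rev = 88667.0000 m / 0.25791266 m = 343786.9236 revolutions
P = 2*pi*sqrt(a^3/mu) = 6023.6828 s
lifetime = N*P = 343786.9236 * 6023.6828 = 2.0708634e+09 s = 23968.3262 days
years = 23968.3262 / 365.25 = 65.6217 years

65.6217 years


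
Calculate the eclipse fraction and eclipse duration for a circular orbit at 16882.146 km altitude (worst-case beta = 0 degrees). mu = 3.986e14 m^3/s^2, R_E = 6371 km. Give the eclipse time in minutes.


r = 23253.1460 km
T = 588.1425 min
Eclipse fraction = arcsin(R_E/r)/pi = arcsin(6371.0000/23253.1460)/pi
= arcsin(0.2739844)/pi = 0.08834168
Eclipse duration = 0.08834168 * 588.1425 = 51.9575 min

51.9575 minutes


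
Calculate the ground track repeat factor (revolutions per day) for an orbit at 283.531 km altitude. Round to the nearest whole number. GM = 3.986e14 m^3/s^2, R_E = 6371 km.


r = 6.654531e+06 m
T = 2*pi*sqrt(r^3/mu) = 5402.4083 s = 90.0401 min
revs/day = 1440 / 90.0401 = 15.9929
Rounded: 16 revolutions per day

16 revolutions per day


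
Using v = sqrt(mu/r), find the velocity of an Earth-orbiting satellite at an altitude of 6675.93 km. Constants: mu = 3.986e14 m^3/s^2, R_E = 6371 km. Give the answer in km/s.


r = R_E + alt = 6371.0 + 6675.93 = 13046.9300 km = 1.304693e+07 m
v = sqrt(mu/r) = sqrt(3.986e14 / 1.304693e+07) = 5527.3184 m/s = 5.5273 km/s

5.5273 km/s


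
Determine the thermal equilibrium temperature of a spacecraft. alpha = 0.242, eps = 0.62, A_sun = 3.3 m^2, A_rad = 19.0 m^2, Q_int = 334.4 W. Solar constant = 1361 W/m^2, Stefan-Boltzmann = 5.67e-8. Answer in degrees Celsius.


Numerator = alpha*S*A_sun + Q_int = 0.242*1361*3.3 + 334.4 = 1421.2946 W
Denominator = eps*sigma*A_rad = 0.62*5.67e-8*19.0 = 6.67926e-07 W/K^4
T^4 = 2.1279223e+09 K^4
T = 214.7776 K = -58.3724 C

-58.3724 degrees Celsius


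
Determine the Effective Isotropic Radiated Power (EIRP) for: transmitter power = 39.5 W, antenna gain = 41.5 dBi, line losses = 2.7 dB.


Pt = 39.5 W = 15.9660 dBW
EIRP = Pt_dBW + Gt - losses = 15.9660 + 41.5 - 2.7 = 54.7660 dBW

54.7660 dBW


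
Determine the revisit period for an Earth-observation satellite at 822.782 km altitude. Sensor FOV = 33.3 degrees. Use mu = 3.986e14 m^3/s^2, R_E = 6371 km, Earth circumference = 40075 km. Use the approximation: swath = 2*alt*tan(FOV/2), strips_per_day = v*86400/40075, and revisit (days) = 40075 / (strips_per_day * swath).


swath = 2*822.782*tan(0.2905973) = 492.1280 km
v = sqrt(mu/r) = 7443.7197 m/s = 7.4437 km/s
strips/day = v*86400/40075 = 7.4437*86400/40075 = 16.0483
coverage/day = strips * swath = 16.0483 * 492.1280 = 7897.8392 km
revisit = 40075 / 7897.8392 = 5.0742 days

5.0742 days


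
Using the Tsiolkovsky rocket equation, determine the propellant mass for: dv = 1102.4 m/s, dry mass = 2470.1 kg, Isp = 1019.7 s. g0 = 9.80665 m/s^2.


ve = Isp * g0 = 1019.7 * 9.80665 = 9999.841005 m/s
mass ratio = exp(dv/ve) = exp(1102.4/9999.841005) = 1.11654797
m_prop = m_dry * (mr - 1) = 2470.1 * (1.11654797 - 1)
m_prop = 287.8851 kg

287.8851 kg


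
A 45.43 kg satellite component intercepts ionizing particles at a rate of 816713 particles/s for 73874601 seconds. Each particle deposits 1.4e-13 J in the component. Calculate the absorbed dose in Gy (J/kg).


Total energy deposited = rate * time * E_per
  = 816713 * 73874601 * 1.4e-13 = 8.4468 J
Dose = E_total / mass = 8.4468 / 45.43
Dose = 0.1859302 Gy

0.1859 Gy


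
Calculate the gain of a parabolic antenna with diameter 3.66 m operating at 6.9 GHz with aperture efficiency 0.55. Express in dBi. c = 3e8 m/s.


lambda = c/f = 3e8 / 6.9e+09 = 0.04347826 m
G = eta*(pi*D/lambda)^2 = 0.55*(pi*3.66/0.04347826)^2
G = 38466.2879 (linear)
G = 10*log10(38466.2879) = 45.8508 dBi

45.8508 dBi


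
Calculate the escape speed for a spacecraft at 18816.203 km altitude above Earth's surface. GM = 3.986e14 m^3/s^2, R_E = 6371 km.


r = 6371.0 + 18816.203 = 25187.2030 km = 2.5187203e+07 m
v_esc = sqrt(2*mu/r) = sqrt(2*3.986e14 / 2.5187203e+07)
v_esc = 5625.9216 m/s = 5.6259 km/s

5.6259 km/s


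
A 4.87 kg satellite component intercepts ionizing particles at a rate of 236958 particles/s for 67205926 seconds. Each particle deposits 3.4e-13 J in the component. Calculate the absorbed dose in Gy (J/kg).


Total energy deposited = rate * time * E_per
  = 236958 * 67205926 * 3.4e-13 = 5.4145 J
Dose = E_total / mass = 5.4145 / 4.87
Dose = 1.1118 Gy

1.1118 Gy


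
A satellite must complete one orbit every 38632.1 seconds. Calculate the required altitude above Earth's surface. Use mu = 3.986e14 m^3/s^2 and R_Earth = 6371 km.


T = 38632.1 s
r = (mu*T^2/(4*pi^2))^(1/3) = (3.986e14 * 38632.1^2 / (4*pi^2))^(1/3)
r = 2.4699684e+07 m = 24699.6840 km
alt = r - R_E = 24699.6840 - 6371 = 18328.6840 km

18328.6840 km


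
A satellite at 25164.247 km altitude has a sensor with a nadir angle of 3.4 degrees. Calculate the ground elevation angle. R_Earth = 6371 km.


r = R_E + alt = 31535.2470 km
Law of sines in the satellite / Earth-center / ground-point triangle:
  sin(nadir)/R_E = sin(90 + el)/r  =>  cos(el) = (r/R_E)*sin(nadir)
cos(el) = (31535.2470 / 6371.0000) * sin(3.4 deg) = 0.2935554
el = arccos(0.2935554) = 72.9291 deg
(Earth-central angle = 90 - nadir - el = 13.6709 deg)

72.9291 degrees


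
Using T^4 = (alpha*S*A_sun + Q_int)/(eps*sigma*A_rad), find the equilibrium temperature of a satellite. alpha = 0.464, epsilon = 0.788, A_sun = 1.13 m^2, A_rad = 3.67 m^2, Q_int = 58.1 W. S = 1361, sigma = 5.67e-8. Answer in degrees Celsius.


Numerator = alpha*S*A_sun + Q_int = 0.464*1361*1.13 + 58.1 = 771.6995 W
Denominator = eps*sigma*A_rad = 0.788*5.67e-8*3.67 = 1.6397413e-07 W/K^4
T^4 = 4.7062272e+09 K^4
T = 261.9197 K = -11.2303 C

-11.2303 degrees Celsius


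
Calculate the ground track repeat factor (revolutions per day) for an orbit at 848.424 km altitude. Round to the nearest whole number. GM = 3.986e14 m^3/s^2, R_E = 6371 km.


r = 7.219424e+06 m
T = 2*pi*sqrt(r^3/mu) = 6104.7101 s = 101.7452 min
revs/day = 1440 / 101.7452 = 14.1530
Rounded: 14 revolutions per day

14 revolutions per day


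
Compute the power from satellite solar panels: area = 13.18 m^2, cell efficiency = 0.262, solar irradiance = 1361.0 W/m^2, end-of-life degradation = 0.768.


P = area * eta * S * degradation
P = 13.18 * 0.262 * 1361.0 * 0.768
P = 3609.4086 W

3609.4086 W


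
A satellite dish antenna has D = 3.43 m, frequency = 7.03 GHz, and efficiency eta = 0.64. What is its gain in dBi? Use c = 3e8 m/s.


lambda = c/f = 3e8 / 7.03e+09 = 0.04267425 m
G = eta*(pi*D/lambda)^2 = 0.64*(pi*3.43/0.04267425)^2
G = 40807.1346 (linear)
G = 10*log10(40807.1346) = 46.1074 dBi

46.1074 dBi


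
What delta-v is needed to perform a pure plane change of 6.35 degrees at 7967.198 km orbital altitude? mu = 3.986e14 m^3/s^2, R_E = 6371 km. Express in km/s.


r = 14338.1980 km = 1.4338198e+07 m
V = sqrt(mu/r) = 5272.5579 m/s
di = 6.35 deg = 0.1108284 rad
dV = 2*V*sin(di/2) = 2*5272.5579*sin(0.0554142)
dV = 584.0502 m/s = 0.5840502 km/s

0.5841 km/s


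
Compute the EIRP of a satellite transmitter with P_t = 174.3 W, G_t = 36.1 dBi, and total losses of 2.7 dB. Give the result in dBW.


Pt = 174.3 W = 22.4130 dBW
EIRP = Pt_dBW + Gt - losses = 22.4130 + 36.1 - 2.7 = 55.8130 dBW

55.8130 dBW


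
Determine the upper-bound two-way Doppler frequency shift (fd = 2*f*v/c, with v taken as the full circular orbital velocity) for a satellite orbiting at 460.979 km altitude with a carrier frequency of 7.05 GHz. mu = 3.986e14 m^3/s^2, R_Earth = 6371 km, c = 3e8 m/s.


r = 6.831979e+06 m
v = sqrt(mu/r) = 7638.2767 m/s (worst-case radial velocity)
f = 7.05 GHz = 7.05e+09 Hz
fd = 2*f*v/c = 2*7.05e+09*7638.2767/3.0e+08
fd = 358999.0040 Hz

358999.0040 Hz


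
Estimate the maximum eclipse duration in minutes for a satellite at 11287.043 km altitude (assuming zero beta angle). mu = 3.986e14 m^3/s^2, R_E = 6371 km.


r = 17658.0430 km
T = 389.2009 min
Eclipse fraction = arcsin(R_E/r)/pi = arcsin(6371.0000/17658.0430)/pi
= arcsin(0.3607988)/pi = 0.1174959
Eclipse duration = 0.1174959 * 389.2009 = 45.7295 min

45.7295 minutes


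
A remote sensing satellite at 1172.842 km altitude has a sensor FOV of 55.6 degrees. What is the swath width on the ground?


FOV = 55.6 deg = 0.9704031 rad
swath = 2 * alt * tan(FOV/2) = 2 * 1172.842 * tan(0.4852015)
swath = 2 * 1172.842 * 0.5272402
swath = 1236.7389 km

1236.7389 km


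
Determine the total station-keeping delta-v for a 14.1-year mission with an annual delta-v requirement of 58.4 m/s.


dV = rate * years = 58.4 * 14.1
dV = 823.4400 m/s

823.4400 m/s


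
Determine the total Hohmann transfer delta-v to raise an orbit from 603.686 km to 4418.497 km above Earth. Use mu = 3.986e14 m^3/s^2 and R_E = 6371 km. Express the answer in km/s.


r1 = 6974.6860 km = 6.974686e+06 m
r2 = 10789.4970 km = 1.0789497e+07 m
dv1 = sqrt(mu/r1)*(sqrt(2*r2/(r1+r2)) - 1) = 772.2701 m/s
dv2 = sqrt(mu/r2)*(1 - sqrt(2*r1/(r1+r2))) = 692.0234 m/s
total dv = |dv1| + |dv2| = 772.2701 + 692.0234 = 1464.2935 m/s = 1.4643 km/s

1.4643 km/s


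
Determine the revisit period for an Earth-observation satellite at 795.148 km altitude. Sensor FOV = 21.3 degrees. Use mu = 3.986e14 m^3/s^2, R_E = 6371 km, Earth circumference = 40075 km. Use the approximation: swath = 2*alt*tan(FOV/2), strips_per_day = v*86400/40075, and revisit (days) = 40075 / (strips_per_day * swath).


swath = 2*795.148*tan(0.1858776) = 299.0524 km
v = sqrt(mu/r) = 7458.0581 m/s = 7.4581 km/s
strips/day = v*86400/40075 = 7.4581*86400/40075 = 16.0793
coverage/day = strips * swath = 16.0793 * 299.0524 = 4808.5410 km
revisit = 40075 / 4808.5410 = 8.3341 days

8.3341 days


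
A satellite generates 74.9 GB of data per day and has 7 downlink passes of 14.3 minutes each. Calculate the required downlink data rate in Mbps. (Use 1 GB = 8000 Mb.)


total contact time = 7 * 14.3 * 60 = 6006.0000 s
data = 74.9 GB = 599200.0000 Mb
rate = 599200.0000 / 6006.0000 = 99.7669 Mbps

99.7669 Mbps


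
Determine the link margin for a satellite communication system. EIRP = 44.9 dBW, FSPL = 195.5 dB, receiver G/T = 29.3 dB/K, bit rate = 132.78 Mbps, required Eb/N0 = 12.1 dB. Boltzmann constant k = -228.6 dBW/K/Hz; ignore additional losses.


C/N0 = EIRP - FSPL + G/T - k = 44.9 - 195.5 + 29.3 - (-228.6)
C/N0 = 107.3000 dB-Hz
R_b = 132.78 Mbps = 1.3278e+08 bps -> 10*log10(R_b) = 81.2313 dB-Hz
Eb/N0 = C/N0 - 10*log10(R_b) = 107.3000 - 81.2313 = 26.0687 dB
Margin = Eb/N0 - Eb/N0_req = 26.0687 - 12.1 = 13.9687 dB (link closes)

13.9687 dB


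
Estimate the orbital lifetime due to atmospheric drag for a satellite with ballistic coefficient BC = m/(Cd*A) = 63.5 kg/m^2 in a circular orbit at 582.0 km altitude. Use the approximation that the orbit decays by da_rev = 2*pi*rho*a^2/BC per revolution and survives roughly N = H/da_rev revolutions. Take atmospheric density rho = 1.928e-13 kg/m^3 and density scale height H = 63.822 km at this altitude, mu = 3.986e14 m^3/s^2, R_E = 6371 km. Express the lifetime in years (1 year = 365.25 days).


a = R_E + alt = 6953.0000 km = 6.953e+06 m
da_rev = 2*pi*rho*a^2/BC = 2*pi*1.928e-13*(6.953e+06)^2/63.5 = 0.922269043 m per revolution
N = H/da_rev = 63822.0000 m / 0.922269043 m = 69201.0650 revolutions
P = 2*pi*sqrt(a^3/mu) = 5769.9170 s
lifetime = N*P = 69201.0650 * 5769.9170 = 3.992844e+08 s = 4621.3472 days
years = 4621.3472 / 365.25 = 12.6526 years

12.6526 years


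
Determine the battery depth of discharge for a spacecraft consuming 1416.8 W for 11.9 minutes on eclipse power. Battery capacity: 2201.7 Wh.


E_used = P * t / 60 = 1416.8 * 11.9 / 60 = 280.9987 Wh
DOD = E_used / E_total * 100 = 280.9987 / 2201.7 * 100
DOD = 12.7628 %

12.7628 %


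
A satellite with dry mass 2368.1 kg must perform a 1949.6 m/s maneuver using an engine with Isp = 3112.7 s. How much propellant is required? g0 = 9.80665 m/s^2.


ve = Isp * g0 = 3112.7 * 9.80665 = 30525.159455 m/s
mass ratio = exp(dv/ve) = exp(1949.6/30525.159455) = 1.06595235
m_prop = m_dry * (mr - 1) = 2368.1 * (1.06595235 - 1)
m_prop = 156.1818 kg

156.1818 kg


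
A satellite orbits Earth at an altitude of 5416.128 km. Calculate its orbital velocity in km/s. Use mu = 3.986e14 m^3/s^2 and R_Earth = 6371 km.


r = R_E + alt = 6371.0 + 5416.128 = 11787.1280 km = 1.1787128e+07 m
v = sqrt(mu/r) = sqrt(3.986e14 / 1.1787128e+07) = 5815.1999 m/s = 5.8152 km/s

5.8152 km/s


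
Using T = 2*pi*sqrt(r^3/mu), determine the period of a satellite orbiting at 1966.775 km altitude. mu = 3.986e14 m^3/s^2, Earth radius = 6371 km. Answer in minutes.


r = 8337.7750 km = 8.337775e+06 m
T = 2*pi*sqrt(r^3/mu) = 2*pi*sqrt(5.7962954e+20 / 3.986e14)
T = 7576.8114 s = 126.2802 min

126.2802 minutes


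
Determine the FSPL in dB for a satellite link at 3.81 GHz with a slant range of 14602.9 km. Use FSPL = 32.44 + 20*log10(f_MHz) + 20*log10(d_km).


f = 3.81 GHz = 3810.0000 MHz
d = 14602.9 km
FSPL = 32.44 + 20*log10(3810.0000) + 20*log10(14602.9)
FSPL = 32.44 + 71.6185 + 83.2888
FSPL = 187.3473 dB

187.3473 dB


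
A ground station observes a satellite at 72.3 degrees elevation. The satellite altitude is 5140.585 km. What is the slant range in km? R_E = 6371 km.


h = 5140.585 km, el = 72.3 deg
d = -R_E*sin(el) + sqrt((R_E*sin(el))^2 + 2*R_E*h + h^2)
d = -6371.0000*sin(1.2619) + sqrt((6371.0000*0.9526615)^2 + 2*6371.0000*5140.585 + 5140.585^2)
d = 5278.0446 km

5278.0446 km


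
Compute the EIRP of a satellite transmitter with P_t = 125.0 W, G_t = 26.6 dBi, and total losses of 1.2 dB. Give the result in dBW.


Pt = 125.0 W = 20.9691 dBW
EIRP = Pt_dBW + Gt - losses = 20.9691 + 26.6 - 1.2 = 46.3691 dBW

46.3691 dBW


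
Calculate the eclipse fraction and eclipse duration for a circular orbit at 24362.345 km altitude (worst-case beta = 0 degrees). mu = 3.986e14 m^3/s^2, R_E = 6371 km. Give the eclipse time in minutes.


r = 30733.3450 km
T = 893.6649 min
Eclipse fraction = arcsin(R_E/r)/pi = arcsin(6371.0000/30733.3450)/pi
= arcsin(0.2072993)/pi = 0.06646739
Eclipse duration = 0.06646739 * 893.6649 = 59.3996 min

59.3996 minutes


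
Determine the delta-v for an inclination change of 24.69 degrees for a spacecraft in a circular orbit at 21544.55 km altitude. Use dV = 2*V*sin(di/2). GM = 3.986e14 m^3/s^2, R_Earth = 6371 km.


r = 27915.5500 km = 2.791555e+07 m
V = sqrt(mu/r) = 3778.7273 m/s
di = 24.69 deg = 0.4309218 rad
dV = 2*V*sin(di/2) = 2*3778.7273*sin(0.2154609)
dV = 1615.7663 m/s = 1.6158 km/s

1.6158 km/s


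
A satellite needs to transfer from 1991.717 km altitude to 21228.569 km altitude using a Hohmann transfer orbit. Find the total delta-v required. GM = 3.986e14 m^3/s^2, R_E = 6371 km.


r1 = 8362.7170 km = 8.362717e+06 m
r2 = 27599.5690 km = 2.7599569e+07 m
dv1 = sqrt(mu/r1)*(sqrt(2*r2/(r1+r2)) - 1) = 1649.4665 m/s
dv2 = sqrt(mu/r2)*(1 - sqrt(2*r1/(r1+r2))) = 1208.6096 m/s
total dv = |dv1| + |dv2| = 1649.4665 + 1208.6096 = 2858.0762 m/s = 2.8581 km/s

2.8581 km/s


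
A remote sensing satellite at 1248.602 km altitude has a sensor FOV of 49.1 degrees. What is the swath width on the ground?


FOV = 49.1 deg = 0.8569567 rad
swath = 2 * alt * tan(FOV/2) = 2 * 1248.602 * tan(0.4284783)
swath = 2 * 1248.602 * 0.4567806
swath = 1140.6743 km

1140.6743 km


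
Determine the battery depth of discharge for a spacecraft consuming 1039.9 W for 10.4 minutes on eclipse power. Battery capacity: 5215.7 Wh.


E_used = P * t / 60 = 1039.9 * 10.4 / 60 = 180.2493 Wh
DOD = E_used / E_total * 100 = 180.2493 / 5215.7 * 100
DOD = 3.4559 %

3.4559 %


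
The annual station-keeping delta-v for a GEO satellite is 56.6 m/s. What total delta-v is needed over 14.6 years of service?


dV = rate * years = 56.6 * 14.6
dV = 826.3600 m/s

826.3600 m/s


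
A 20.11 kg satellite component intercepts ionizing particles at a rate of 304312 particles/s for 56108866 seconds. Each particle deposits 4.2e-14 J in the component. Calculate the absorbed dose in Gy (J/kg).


Total energy deposited = rate * time * E_per
  = 304312 * 56108866 * 4.2e-14 = 0.7171333 J
Dose = E_total / mass = 0.7171333 / 20.11
Dose = 0.03566053 Gy

0.0357 Gy


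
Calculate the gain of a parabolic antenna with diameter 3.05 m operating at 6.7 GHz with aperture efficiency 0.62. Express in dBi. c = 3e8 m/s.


lambda = c/f = 3e8 / 6.7e+09 = 0.04477612 m
G = eta*(pi*D/lambda)^2 = 0.62*(pi*3.05/0.04477612)^2
G = 28392.1453 (linear)
G = 10*log10(28392.1453) = 44.5320 dBi

44.5320 dBi


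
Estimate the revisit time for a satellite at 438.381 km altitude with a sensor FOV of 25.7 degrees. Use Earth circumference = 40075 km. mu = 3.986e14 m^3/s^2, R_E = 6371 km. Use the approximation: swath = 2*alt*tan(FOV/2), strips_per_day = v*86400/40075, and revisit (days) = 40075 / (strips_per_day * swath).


swath = 2*438.381*tan(0.2242748) = 200.0002 km
v = sqrt(mu/r) = 7650.9406 m/s = 7.6509 km/s
strips/day = v*86400/40075 = 7.6509*86400/40075 = 16.4951
coverage/day = strips * swath = 16.4951 * 200.0002 = 3299.0242 km
revisit = 40075 / 3299.0242 = 12.1475 days

12.1475 days


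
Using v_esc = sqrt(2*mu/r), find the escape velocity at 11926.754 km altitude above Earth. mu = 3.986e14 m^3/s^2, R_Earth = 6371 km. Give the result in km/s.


r = 6371.0 + 11926.754 = 18297.7540 km = 1.8297754e+07 m
v_esc = sqrt(2*mu/r) = sqrt(2*3.986e14 / 1.8297754e+07)
v_esc = 6600.6203 m/s = 6.6006 km/s

6.6006 km/s


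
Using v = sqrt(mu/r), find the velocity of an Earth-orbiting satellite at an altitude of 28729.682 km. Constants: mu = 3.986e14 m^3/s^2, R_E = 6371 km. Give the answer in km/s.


r = R_E + alt = 6371.0 + 28729.682 = 35100.6820 km = 3.5100682e+07 m
v = sqrt(mu/r) = sqrt(3.986e14 / 3.5100682e+07) = 3369.8523 m/s = 3.3699 km/s

3.3699 km/s


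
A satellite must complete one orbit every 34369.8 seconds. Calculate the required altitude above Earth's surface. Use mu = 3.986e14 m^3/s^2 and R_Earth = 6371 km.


T = 34369.8 s
r = (mu*T^2/(4*pi^2))^(1/3) = (3.986e14 * 34369.8^2 / (4*pi^2))^(1/3)
r = 2.2847772e+07 m = 22847.7720 km
alt = r - R_E = 22847.7720 - 6371 = 16476.7720 km

16476.7720 km


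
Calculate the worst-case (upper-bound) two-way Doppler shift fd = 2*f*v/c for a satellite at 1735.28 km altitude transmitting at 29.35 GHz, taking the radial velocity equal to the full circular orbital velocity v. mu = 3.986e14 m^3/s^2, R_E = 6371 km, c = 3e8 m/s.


r = 8.10628e+06 m
v = sqrt(mu/r) = 7012.2574 m/s (worst-case radial velocity)
f = 29.35 GHz = 2.935e+10 Hz
fd = 2*f*v/c = 2*2.935e+10*7012.2574/3.0e+08
fd = 1.372065e+06 Hz

1.3721e+06 Hz


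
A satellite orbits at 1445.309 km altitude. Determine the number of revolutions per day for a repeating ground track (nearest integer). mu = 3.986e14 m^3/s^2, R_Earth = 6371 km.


r = 7.816309e+06 m
T = 2*pi*sqrt(r^3/mu) = 6877.2340 s = 114.6206 min
revs/day = 1440 / 114.6206 = 12.5632
Rounded: 13 revolutions per day

13 revolutions per day


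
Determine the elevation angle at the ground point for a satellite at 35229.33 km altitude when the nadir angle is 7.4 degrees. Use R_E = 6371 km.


r = R_E + alt = 41600.3300 km
Law of sines in the satellite / Earth-center / ground-point triangle:
  sin(nadir)/R_E = sin(90 + el)/r  =>  cos(el) = (r/R_E)*sin(nadir)
cos(el) = (41600.3300 / 6371.0000) * sin(7.4 deg) = 0.8409887
el = arccos(0.8409887) = 32.7553 deg
(Earth-central angle = 90 - nadir - el = 49.8447 deg)

32.7553 degrees


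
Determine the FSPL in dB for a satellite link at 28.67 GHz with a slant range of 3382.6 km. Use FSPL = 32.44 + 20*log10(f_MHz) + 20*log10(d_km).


f = 28.67 GHz = 28670.0000 MHz
d = 3382.6 km
FSPL = 32.44 + 20*log10(28670.0000) + 20*log10(3382.6)
FSPL = 32.44 + 89.1486 + 70.5850
FSPL = 192.1736 dB

192.1736 dB


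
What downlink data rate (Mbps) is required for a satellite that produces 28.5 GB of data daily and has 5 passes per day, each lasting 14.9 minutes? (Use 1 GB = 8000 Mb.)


total contact time = 5 * 14.9 * 60 = 4470.0000 s
data = 28.5 GB = 228000.0000 Mb
rate = 228000.0000 / 4470.0000 = 51.0067 Mbps

51.0067 Mbps


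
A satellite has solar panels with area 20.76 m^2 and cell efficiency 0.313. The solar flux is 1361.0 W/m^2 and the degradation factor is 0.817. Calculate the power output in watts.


P = area * eta * S * degradation
P = 20.76 * 0.313 * 1361.0 * 0.817
P = 7225.2332 W

7225.2332 W


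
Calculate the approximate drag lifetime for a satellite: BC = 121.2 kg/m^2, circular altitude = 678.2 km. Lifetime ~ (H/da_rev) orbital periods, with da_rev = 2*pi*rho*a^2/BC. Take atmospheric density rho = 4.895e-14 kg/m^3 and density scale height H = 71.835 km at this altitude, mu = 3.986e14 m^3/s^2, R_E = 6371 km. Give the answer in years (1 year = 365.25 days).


a = R_E + alt = 7049.2000 km = 7.0492e+06 m
da_rev = 2*pi*rho*a^2/BC = 2*pi*4.895e-14*(7.0492e+06)^2/121.2 = 0.12609841 m per revolution
N = H/da_rev = 71835.0000 m / 0.12609841 m = 569674.1150 revolutions
P = 2*pi*sqrt(a^3/mu) = 5890.0770 s
lifetime = N*P = 569674.1150 * 5890.0770 = 3.3554244e+09 s = 38835.9304 days
years = 38835.9304 / 365.25 = 106.3270 years

106.3270 years


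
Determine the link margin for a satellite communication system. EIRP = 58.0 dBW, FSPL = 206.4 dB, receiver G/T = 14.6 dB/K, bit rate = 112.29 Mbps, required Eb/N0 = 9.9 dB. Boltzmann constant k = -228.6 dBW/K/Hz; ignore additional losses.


C/N0 = EIRP - FSPL + G/T - k = 58.0 - 206.4 + 14.6 - (-228.6)
C/N0 = 94.8000 dB-Hz
R_b = 112.29 Mbps = 1.1229e+08 bps -> 10*log10(R_b) = 80.5034 dB-Hz
Eb/N0 = C/N0 - 10*log10(R_b) = 94.8000 - 80.5034 = 14.2966 dB
Margin = Eb/N0 - Eb/N0_req = 14.2966 - 9.9 = 4.3966 dB (link closes)

4.3966 dB


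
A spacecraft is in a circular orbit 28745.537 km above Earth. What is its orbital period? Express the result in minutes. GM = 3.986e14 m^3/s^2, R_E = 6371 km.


r = 35116.5370 km = 3.5116537e+07 m
T = 2*pi*sqrt(r^3/mu) = 2*pi*sqrt(4.3304701e+22 / 3.986e14)
T = 65490.5660 s = 1091.5094 min

1091.5094 minutes


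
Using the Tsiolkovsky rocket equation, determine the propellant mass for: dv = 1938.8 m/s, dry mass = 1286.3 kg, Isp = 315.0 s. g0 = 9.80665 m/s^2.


ve = Isp * g0 = 315.0 * 9.80665 = 3089.094750 m/s
mass ratio = exp(dv/ve) = exp(1938.8/3089.094750) = 1.87316073
m_prop = m_dry * (mr - 1) = 1286.3 * (1.87316073 - 1)
m_prop = 1123.1467 kg

1123.1467 kg


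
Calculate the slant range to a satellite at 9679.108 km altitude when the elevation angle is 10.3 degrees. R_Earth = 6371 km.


h = 9679.108 km, el = 10.3 deg
d = -R_E*sin(el) + sqrt((R_E*sin(el))^2 + 2*R_E*h + h^2)
d = -6371.0000*sin(0.1797689) + sqrt((6371.0000*0.1788022)^2 + 2*6371.0000*9679.108 + 9679.108^2)
d = 13636.3032 km

13636.3032 km


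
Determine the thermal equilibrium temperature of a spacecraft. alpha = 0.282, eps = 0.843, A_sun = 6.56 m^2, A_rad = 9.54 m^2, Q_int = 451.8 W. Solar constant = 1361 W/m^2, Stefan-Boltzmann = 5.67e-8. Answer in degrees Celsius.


Numerator = alpha*S*A_sun + Q_int = 0.282*1361*6.56 + 451.8 = 2969.5411 W
Denominator = eps*sigma*A_rad = 0.843*5.67e-8*9.54 = 4.5599387e-07 W/K^4
T^4 = 6.5122391e+09 K^4
T = 284.0747 K = 10.9247 C

10.9247 degrees Celsius
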